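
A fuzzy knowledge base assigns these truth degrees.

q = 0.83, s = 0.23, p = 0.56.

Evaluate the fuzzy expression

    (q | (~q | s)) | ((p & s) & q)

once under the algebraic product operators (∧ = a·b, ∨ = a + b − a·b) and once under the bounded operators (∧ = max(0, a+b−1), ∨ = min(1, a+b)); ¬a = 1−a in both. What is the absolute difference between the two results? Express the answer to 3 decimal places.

Under algebraic product:
  ~q = 1 − 0.8300 = 0.1700
  ~q | s = a + b − a·b on (0.1700, 0.2300) = 0.3609
  q | (~q | s) = a + b − a·b on (0.8300, 0.3609) = 0.8914
  p & s = a·b on (0.5600, 0.2300) = 0.1288
  (p & s) & q = a·b on (0.1288, 0.8300) = 0.1069
  (q | (~q | s)) | ((p & s) & q) = a + b − a·b on (0.8914, 0.1069) = 0.9030
  → value = 0.9030
Under bounded:
  ~q = 1 − 0.83 = 0.17
  ~q | s = min(1, a+b) on (0.17, 0.23) = 0.40
  q | (~q | s) = min(1, a+b) on (0.83, 0.40) = 1.00
  p & s = max(0, a+b−1) on (0.56, 0.23) = 0.00
  (p & s) & q = max(0, a+b−1) on (0.00, 0.83) = 0.00
  (q | (~q | s)) | ((p & s) & q) = min(1, a+b) on (1.00, 0.00) = 1.00
  → value = 1.0000
|0.9030 − 1.0000| = 0.097

0.097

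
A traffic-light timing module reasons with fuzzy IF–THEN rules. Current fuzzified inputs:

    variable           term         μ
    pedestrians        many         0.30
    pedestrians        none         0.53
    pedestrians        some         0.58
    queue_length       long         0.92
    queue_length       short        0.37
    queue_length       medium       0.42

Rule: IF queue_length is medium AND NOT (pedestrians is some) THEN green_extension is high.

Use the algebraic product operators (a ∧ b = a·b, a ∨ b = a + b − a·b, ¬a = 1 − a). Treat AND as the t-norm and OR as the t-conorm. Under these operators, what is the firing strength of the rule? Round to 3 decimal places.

firing strength: medium=0.42, ¬some=1−0.58=0.42; AND[a·b] → w = 0.1764

0.176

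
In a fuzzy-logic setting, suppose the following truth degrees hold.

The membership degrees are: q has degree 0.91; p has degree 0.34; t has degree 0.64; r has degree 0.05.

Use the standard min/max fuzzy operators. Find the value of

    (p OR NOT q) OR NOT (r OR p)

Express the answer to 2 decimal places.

NOT q = 1 − 0.91 = 0.09
p OR NOT q = max(a, b) on (0.34, 0.09) = 0.34
r OR p = max(a, b) on (0.05, 0.34) = 0.34
NOT (r OR p) = 1 − 0.34 = 0.66
(p OR NOT q) OR NOT (r OR p) = max(a, b) on (0.34, 0.66) = 0.66

0.66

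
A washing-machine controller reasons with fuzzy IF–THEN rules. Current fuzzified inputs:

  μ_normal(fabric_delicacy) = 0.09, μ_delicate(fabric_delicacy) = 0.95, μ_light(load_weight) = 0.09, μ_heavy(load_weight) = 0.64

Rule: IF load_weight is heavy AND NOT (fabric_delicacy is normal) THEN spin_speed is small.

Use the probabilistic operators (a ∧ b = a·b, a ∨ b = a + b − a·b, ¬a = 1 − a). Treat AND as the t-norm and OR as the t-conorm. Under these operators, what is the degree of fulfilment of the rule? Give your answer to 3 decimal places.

firing strength: heavy=0.64, ¬normal=1−0.09=0.91; AND[a·b] → w = 0.5824

0.582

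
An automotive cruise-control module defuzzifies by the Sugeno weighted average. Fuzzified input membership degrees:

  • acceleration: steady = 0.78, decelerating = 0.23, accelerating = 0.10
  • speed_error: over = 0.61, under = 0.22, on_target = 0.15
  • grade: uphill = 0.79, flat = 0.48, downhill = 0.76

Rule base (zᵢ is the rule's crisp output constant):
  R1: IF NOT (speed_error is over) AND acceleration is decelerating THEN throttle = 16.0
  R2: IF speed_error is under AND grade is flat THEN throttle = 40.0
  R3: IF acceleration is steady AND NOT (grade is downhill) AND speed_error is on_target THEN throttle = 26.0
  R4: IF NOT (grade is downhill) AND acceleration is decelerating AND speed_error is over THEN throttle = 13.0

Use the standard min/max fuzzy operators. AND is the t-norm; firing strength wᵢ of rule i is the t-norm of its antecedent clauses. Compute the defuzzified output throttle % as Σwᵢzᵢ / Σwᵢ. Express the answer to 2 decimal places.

23.34

R1 (z=16.0): ¬over=1−0.61=0.39, decelerating=0.23; AND[min(a, b)] → w = 0.23
R2 (z=40.0): under=0.22, flat=0.48; AND[min(a, b)] → w = 0.22
R3 (z=26.0): steady=0.78, ¬downhill=1−0.76=0.24, on_target=0.15; AND[min(a, b)] → w = 0.15
R4 (z=13.0): ¬downhill=1−0.76=0.24, decelerating=0.23, over=0.61; AND[min(a, b)] → w = 0.23
Weighted average = (0.23·16.0 + 0.22·40.0 + 0.15·26.0 + 0.23·13.0) / (0.23 + 0.22 + 0.15 + 0.23)
  = 19.3700 / 0.8300 = 23.34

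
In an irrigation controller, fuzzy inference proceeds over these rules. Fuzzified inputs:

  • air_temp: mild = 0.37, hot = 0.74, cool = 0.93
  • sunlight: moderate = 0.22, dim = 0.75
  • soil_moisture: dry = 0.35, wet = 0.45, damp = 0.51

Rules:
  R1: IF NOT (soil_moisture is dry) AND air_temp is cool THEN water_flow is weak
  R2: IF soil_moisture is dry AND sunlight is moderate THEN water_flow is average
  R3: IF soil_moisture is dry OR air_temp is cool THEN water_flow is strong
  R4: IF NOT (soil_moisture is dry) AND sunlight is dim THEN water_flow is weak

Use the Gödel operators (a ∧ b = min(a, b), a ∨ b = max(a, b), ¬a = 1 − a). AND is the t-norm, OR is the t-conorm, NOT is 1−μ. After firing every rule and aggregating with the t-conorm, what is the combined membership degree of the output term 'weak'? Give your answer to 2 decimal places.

0.65

R1: ¬dry=1−0.35=0.65, cool=0.93; AND[min(a, b)] → w = 0.65
R2: dry=0.35, moderate=0.22; AND[min(a, b)] → w = 0.22
R3: dry=0.35, cool=0.93; OR[max(a, b)] → w = 0.93
R4: ¬dry=1−0.35=0.65, dim=0.75; AND[min(a, b)] → w = 0.65
Rules with consequent 'weak': {R1, R4} → strengths 0.65, 0.65
Aggregate via t-conorm [max(a, b)]: 0.65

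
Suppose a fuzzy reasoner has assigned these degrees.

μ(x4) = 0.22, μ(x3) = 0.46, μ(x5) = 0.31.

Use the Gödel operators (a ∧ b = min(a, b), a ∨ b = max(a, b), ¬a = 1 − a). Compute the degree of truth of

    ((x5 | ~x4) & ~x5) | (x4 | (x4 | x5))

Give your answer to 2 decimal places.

~x4 = 1 − 0.22 = 0.78
x5 | ~x4 = max(a, b) on (0.31, 0.78) = 0.78
~x5 = 1 − 0.31 = 0.69
(x5 | ~x4) & ~x5 = min(a, b) on (0.78, 0.69) = 0.69
x4 | x5 = max(a, b) on (0.22, 0.31) = 0.31
x4 | (x4 | x5) = max(a, b) on (0.22, 0.31) = 0.31
((x5 | ~x4) & ~x5) | (x4 | (x4 | x5)) = max(a, b) on (0.69, 0.31) = 0.69

0.69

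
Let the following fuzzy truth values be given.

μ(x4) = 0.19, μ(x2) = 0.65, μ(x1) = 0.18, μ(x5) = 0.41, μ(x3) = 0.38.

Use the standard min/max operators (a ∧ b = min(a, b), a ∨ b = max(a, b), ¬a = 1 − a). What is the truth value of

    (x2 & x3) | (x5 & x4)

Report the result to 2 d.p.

x2 & x3 = min(a, b) on (0.65, 0.38) = 0.38
x5 & x4 = min(a, b) on (0.41, 0.19) = 0.19
(x2 & x3) | (x5 & x4) = max(a, b) on (0.38, 0.19) = 0.38

0.38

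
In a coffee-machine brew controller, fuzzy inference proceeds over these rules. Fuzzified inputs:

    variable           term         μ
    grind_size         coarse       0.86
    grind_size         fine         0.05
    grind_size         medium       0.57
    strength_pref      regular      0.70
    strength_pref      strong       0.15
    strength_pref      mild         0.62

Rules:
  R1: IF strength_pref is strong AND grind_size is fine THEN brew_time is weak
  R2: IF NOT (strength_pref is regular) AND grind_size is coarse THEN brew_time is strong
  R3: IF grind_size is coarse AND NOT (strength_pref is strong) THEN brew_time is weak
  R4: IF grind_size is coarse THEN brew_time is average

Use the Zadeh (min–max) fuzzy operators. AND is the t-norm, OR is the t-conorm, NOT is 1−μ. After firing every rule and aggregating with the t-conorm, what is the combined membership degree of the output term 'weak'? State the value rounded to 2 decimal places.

0.85

R1: strong=0.15, fine=0.05; AND[min(a, b)] → w = 0.05
R2: ¬regular=1−0.70=0.30, coarse=0.86; AND[min(a, b)] → w = 0.30
R3: coarse=0.86, ¬strong=1−0.15=0.85; AND[min(a, b)] → w = 0.85
R4: coarse=0.86 → w = 0.86
Rules with consequent 'weak': {R1, R3} → strengths 0.05, 0.85
Aggregate via t-conorm [max(a, b)]: 0.85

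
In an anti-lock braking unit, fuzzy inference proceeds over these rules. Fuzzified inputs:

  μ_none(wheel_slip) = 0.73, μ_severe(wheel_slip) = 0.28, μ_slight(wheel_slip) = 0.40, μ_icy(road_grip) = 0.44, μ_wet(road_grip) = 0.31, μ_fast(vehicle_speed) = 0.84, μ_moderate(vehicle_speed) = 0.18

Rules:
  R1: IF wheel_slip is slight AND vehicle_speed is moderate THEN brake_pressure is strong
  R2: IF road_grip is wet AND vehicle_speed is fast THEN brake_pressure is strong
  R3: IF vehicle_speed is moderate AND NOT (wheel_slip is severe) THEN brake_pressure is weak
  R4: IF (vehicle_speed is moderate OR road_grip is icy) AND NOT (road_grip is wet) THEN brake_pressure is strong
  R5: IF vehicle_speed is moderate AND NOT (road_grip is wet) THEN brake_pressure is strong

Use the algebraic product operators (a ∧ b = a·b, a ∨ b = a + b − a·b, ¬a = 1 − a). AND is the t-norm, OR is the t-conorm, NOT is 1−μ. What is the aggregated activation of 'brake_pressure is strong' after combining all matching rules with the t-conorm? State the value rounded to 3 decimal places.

0.623

R1: slight=0.40, moderate=0.18; AND[a·b] → w = 0.0720
R2: wet=0.31, fast=0.84; AND[a·b] → w = 0.2604
R3: moderate=0.18, ¬severe=1−0.28=0.72; AND[a·b] → w = 0.1296
R4: (moderate=0.18 OR icy=0.44) = 0.5408; AND[a·b] with ¬wet=1−0.31=0.69 → w = 0.3732
R5: moderate=0.18, ¬wet=1−0.31=0.69; AND[a·b] → w = 0.1242
Rules with consequent 'strong': {R1, R2, R4, R5} → strengths 0.0720, 0.2604, 0.3732, 0.1242
Aggregate via t-conorm [a + b − a·b]: 0.6232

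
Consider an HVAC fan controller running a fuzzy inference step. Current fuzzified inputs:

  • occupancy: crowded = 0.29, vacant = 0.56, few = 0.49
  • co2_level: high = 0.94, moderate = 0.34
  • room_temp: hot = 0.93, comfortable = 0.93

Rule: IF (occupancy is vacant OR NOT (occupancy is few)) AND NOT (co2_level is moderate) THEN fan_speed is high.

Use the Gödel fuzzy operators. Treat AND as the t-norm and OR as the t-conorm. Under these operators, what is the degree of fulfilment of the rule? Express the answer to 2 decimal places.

0.56

firing strength: (vacant=0.56 OR ¬few=1−0.49=0.51) = 0.56; AND[min(a, b)] with ¬moderate=1−0.34=0.66 → w = 0.56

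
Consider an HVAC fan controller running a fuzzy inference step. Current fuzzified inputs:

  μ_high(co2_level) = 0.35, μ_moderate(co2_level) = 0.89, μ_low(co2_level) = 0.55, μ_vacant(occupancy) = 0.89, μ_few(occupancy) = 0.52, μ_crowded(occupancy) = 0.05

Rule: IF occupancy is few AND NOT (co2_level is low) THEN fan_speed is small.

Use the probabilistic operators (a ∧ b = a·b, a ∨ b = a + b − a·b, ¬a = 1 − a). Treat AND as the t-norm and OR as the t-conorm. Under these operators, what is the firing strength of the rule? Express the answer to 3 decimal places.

0.234

firing strength: few=0.52, ¬low=1−0.55=0.45; AND[a·b] → w = 0.2340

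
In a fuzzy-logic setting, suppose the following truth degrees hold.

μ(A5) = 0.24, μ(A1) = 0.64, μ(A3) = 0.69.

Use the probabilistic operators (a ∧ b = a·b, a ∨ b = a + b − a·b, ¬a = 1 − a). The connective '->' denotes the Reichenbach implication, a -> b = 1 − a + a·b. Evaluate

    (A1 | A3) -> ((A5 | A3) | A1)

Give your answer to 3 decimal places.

0.925

A1 | A3 = a + b − a·b on (0.6400, 0.6900) = 0.8884
A5 | A3 = a + b − a·b on (0.2400, 0.6900) = 0.7644
(A5 | A3) | A1 = a + b − a·b on (0.7644, 0.6400) = 0.9152
(A1 | A3) -> ((A5 | A3) | A1)  [Reichenbach: 1 − a + a·b] with a=0.8884, b=0.9152 → 0.9246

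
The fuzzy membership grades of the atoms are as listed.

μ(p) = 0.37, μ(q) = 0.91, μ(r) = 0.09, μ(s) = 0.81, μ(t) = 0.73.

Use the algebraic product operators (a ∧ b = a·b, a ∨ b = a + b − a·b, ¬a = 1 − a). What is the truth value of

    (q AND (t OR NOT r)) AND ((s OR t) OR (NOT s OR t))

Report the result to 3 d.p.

NOT r = 1 − 0.0900 = 0.9100
t OR NOT r = a + b − a·b on (0.7300, 0.9100) = 0.9757
q AND (t OR NOT r) = a·b on (0.9100, 0.9757) = 0.8879
s OR t = a + b − a·b on (0.8100, 0.7300) = 0.9487
NOT s = 1 − 0.8100 = 0.1900
NOT s OR t = a + b − a·b on (0.1900, 0.7300) = 0.7813
(s OR t) OR (NOT s OR t) = a + b − a·b on (0.9487, 0.7813) = 0.9888
(q AND (t OR NOT r)) AND ((s OR t) OR (NOT s OR t)) = a·b on (0.8879, 0.9888) = 0.8779

0.878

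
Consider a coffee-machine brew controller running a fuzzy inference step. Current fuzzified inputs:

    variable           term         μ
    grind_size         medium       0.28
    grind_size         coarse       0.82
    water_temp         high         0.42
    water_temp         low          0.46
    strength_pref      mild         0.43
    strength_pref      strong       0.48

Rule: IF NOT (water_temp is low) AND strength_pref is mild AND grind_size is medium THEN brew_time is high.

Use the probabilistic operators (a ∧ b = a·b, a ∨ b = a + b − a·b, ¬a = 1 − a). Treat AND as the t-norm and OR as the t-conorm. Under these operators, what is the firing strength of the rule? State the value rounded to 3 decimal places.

0.065

firing strength: ¬low=1−0.46=0.54, mild=0.43, medium=0.28; AND[a·b] → w = 0.0650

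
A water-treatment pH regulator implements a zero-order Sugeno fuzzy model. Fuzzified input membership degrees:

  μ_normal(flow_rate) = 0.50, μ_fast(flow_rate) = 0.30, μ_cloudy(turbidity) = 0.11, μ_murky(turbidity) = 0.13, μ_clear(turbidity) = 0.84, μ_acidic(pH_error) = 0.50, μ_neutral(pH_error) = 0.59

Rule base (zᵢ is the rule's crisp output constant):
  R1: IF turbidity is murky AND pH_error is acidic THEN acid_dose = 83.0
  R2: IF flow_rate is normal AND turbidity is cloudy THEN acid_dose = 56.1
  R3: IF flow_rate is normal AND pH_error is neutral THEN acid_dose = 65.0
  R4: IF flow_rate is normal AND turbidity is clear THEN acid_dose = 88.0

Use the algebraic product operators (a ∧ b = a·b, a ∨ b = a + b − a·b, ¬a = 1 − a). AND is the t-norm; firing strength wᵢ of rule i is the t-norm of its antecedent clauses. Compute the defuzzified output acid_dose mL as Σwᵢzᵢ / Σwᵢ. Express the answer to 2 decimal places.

R1 (z=83.0): murky=0.13, acidic=0.50; AND[a·b] → w = 0.0650
R2 (z=56.1): normal=0.50, cloudy=0.11; AND[a·b] → w = 0.0550
R3 (z=65.0): normal=0.50, neutral=0.59; AND[a·b] → w = 0.2950
R4 (z=88.0): normal=0.50, clear=0.84; AND[a·b] → w = 0.4200
Weighted average = (0.0650·83.0 + 0.0550·56.1 + 0.2950·65.0 + 0.4200·88.0) / (0.0650 + 0.0550 + 0.2950 + 0.4200)
  = 64.6155 / 0.8350 = 77.38

77.38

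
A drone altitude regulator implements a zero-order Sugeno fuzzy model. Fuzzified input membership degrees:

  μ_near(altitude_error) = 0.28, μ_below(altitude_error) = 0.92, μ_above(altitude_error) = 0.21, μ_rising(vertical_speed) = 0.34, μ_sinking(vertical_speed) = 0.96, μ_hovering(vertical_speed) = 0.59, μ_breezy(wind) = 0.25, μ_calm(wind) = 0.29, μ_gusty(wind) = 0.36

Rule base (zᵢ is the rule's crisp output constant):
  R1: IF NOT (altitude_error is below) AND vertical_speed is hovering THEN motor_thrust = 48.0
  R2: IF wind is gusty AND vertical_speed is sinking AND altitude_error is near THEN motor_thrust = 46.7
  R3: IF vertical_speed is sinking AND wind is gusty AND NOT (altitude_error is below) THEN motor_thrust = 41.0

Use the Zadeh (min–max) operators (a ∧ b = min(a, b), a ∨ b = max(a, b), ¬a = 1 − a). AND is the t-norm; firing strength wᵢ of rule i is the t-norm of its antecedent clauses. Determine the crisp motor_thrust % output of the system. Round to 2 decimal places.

45.90

R1 (z=48.0): ¬below=1−0.92=0.08, hovering=0.59; AND[min(a, b)] → w = 0.08
R2 (z=46.7): gusty=0.36, sinking=0.96, near=0.28; AND[min(a, b)] → w = 0.28
R3 (z=41.0): sinking=0.96, gusty=0.36, ¬below=1−0.92=0.08; AND[min(a, b)] → w = 0.08
Weighted average = (0.08·48.0 + 0.28·46.7 + 0.08·41.0) / (0.08 + 0.28 + 0.08)
  = 20.1960 / 0.4400 = 45.90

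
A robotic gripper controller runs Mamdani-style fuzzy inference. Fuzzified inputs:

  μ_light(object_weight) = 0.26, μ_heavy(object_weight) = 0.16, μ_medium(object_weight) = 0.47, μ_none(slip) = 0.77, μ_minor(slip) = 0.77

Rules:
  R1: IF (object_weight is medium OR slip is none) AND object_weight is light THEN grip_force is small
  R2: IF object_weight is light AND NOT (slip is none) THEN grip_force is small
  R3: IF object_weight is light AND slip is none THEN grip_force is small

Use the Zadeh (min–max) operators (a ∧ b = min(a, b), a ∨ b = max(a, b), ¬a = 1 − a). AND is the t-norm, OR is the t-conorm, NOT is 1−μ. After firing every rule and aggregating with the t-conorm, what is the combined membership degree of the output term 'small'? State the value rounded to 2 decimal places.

R1: (medium=0.47 OR none=0.77) = 0.77; AND[min(a, b)] with light=0.26 → w = 0.26
R2: light=0.26, ¬none=1−0.77=0.23; AND[min(a, b)] → w = 0.23
R3: light=0.26, none=0.77; AND[min(a, b)] → w = 0.26
Rules with consequent 'small': {R1, R2, R3} → strengths 0.26, 0.23, 0.26
Aggregate via t-conorm [max(a, b)]: 0.26

0.26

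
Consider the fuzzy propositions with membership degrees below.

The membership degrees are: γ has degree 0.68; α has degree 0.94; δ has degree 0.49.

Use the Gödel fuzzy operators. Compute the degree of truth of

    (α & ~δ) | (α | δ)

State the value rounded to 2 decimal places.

~δ = 1 − 0.49 = 0.51
α & ~δ = min(a, b) on (0.94, 0.51) = 0.51
α | δ = max(a, b) on (0.94, 0.49) = 0.94
(α & ~δ) | (α | δ) = max(a, b) on (0.51, 0.94) = 0.94

0.94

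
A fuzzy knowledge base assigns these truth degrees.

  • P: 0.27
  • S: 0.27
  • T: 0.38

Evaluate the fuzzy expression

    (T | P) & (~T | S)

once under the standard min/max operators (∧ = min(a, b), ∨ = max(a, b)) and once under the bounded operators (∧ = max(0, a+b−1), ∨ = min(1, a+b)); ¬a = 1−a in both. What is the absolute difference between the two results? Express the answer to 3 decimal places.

Under standard min/max:
  T | P = max(a, b) on (0.38, 0.27) = 0.38
  ~T = 1 − 0.38 = 0.62
  ~T | S = max(a, b) on (0.62, 0.27) = 0.62
  (T | P) & (~T | S) = min(a, b) on (0.38, 0.62) = 0.38
  → value = 0.3800
Under bounded:
  T | P = min(1, a+b) on (0.38, 0.27) = 0.65
  ~T = 1 − 0.38 = 0.62
  ~T | S = min(1, a+b) on (0.62, 0.27) = 0.89
  (T | P) & (~T | S) = max(0, a+b−1) on (0.65, 0.89) = 0.54
  → value = 0.5400
|0.3800 − 0.5400| = 0.160

0.160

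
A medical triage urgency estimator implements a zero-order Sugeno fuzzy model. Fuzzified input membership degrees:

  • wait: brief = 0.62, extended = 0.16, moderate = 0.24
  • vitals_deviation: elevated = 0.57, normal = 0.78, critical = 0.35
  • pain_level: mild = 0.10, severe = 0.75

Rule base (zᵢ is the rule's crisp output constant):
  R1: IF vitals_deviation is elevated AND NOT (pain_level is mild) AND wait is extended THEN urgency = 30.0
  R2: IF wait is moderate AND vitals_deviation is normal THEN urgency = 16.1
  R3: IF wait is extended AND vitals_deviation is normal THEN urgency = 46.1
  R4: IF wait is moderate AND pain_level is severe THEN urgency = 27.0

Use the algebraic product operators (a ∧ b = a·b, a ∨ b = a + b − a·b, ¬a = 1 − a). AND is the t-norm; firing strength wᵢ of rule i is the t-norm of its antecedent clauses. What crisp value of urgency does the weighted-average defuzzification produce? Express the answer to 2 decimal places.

R1 (z=30.0): elevated=0.57, ¬mild=1−0.10=0.90, extended=0.16; AND[a·b] → w = 0.0821
R2 (z=16.1): moderate=0.24, normal=0.78; AND[a·b] → w = 0.1872
R3 (z=46.1): extended=0.16, normal=0.78; AND[a·b] → w = 0.1248
R4 (z=27.0): moderate=0.24, severe=0.75; AND[a·b] → w = 0.1800
Weighted average = (0.0821·30.0 + 0.1872·16.1 + 0.1248·46.1 + 0.1800·27.0) / (0.0821 + 0.1872 + 0.1248 + 0.1800)
  = 16.0896 / 0.5741 = 28.03

28.03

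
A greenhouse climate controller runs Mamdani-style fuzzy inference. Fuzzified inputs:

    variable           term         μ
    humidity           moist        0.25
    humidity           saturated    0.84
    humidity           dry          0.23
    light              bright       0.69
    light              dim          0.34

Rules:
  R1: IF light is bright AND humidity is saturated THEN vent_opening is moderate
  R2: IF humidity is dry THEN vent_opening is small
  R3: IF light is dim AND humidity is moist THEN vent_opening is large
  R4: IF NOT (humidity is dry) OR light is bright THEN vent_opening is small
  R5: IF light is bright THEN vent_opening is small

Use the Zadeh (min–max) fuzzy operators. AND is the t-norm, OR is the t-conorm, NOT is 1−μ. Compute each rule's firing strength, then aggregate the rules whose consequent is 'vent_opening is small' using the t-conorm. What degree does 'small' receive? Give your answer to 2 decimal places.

0.77

R1: bright=0.69, saturated=0.84; AND[min(a, b)] → w = 0.69
R2: dry=0.23 → w = 0.23
R3: dim=0.34, moist=0.25; AND[min(a, b)] → w = 0.25
R4: ¬dry=1−0.23=0.77, bright=0.69; OR[max(a, b)] → w = 0.77
R5: bright=0.69 → w = 0.69
Rules with consequent 'small': {R2, R4, R5} → strengths 0.23, 0.77, 0.69
Aggregate via t-conorm [max(a, b)]: 0.77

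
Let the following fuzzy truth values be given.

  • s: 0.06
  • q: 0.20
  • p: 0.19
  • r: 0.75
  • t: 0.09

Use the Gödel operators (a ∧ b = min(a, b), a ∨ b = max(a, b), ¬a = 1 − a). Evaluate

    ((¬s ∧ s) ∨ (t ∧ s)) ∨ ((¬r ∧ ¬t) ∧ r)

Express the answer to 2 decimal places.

0.25

¬s = 1 − 0.06 = 0.94
¬s ∧ s = min(a, b) on (0.94, 0.06) = 0.06
t ∧ s = min(a, b) on (0.09, 0.06) = 0.06
(¬s ∧ s) ∨ (t ∧ s) = max(a, b) on (0.06, 0.06) = 0.06
¬r = 1 − 0.75 = 0.25
¬t = 1 − 0.09 = 0.91
¬r ∧ ¬t = min(a, b) on (0.25, 0.91) = 0.25
(¬r ∧ ¬t) ∧ r = min(a, b) on (0.25, 0.75) = 0.25
((¬s ∧ s) ∨ (t ∧ s)) ∨ ((¬r ∧ ¬t) ∧ r) = max(a, b) on (0.06, 0.25) = 0.25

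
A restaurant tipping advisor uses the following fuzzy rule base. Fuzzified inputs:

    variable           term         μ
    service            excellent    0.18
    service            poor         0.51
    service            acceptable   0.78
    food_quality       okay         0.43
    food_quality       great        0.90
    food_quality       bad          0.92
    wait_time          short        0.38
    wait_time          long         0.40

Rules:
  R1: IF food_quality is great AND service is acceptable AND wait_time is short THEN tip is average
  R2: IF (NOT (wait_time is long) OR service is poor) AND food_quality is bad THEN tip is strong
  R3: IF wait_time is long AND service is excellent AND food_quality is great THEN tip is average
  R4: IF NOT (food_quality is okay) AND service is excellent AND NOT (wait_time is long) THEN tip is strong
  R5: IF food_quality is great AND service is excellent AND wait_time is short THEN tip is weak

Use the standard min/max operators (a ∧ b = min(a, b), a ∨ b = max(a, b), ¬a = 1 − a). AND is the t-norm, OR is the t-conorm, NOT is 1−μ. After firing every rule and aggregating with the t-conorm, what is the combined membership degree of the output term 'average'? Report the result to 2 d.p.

0.38

R1: great=0.90, acceptable=0.78, short=0.38; AND[min(a, b)] → w = 0.38
R2: (¬long=1−0.40=0.60 OR poor=0.51) = 0.60; AND[min(a, b)] with bad=0.92 → w = 0.60
R3: long=0.40, excellent=0.18, great=0.90; AND[min(a, b)] → w = 0.18
R4: ¬okay=1−0.43=0.57, excellent=0.18, ¬long=1−0.40=0.60; AND[min(a, b)] → w = 0.18
R5: great=0.90, excellent=0.18, short=0.38; AND[min(a, b)] → w = 0.18
Rules with consequent 'average': {R1, R3} → strengths 0.38, 0.18
Aggregate via t-conorm [max(a, b)]: 0.38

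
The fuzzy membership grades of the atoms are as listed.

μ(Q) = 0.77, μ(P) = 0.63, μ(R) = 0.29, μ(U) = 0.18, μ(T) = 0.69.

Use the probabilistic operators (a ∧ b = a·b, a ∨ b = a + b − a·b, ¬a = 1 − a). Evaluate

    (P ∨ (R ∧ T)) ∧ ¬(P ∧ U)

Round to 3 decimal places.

0.624

R ∧ T = a·b on (0.2900, 0.6900) = 0.2001
P ∨ (R ∧ T) = a + b − a·b on (0.6300, 0.2001) = 0.7040
P ∧ U = a·b on (0.6300, 0.1800) = 0.1134
¬(P ∧ U) = 1 − 0.1134 = 0.8866
(P ∨ (R ∧ T)) ∧ ¬(P ∧ U) = a·b on (0.7040, 0.8866) = 0.6242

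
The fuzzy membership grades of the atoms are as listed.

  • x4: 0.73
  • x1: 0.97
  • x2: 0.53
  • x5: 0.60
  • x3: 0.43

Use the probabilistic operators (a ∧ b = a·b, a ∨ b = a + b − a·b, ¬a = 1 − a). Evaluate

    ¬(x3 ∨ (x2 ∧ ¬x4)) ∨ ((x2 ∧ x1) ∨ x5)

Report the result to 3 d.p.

0.901

¬x4 = 1 − 0.7300 = 0.2700
x2 ∧ ¬x4 = a·b on (0.5300, 0.2700) = 0.1431
x3 ∨ (x2 ∧ ¬x4) = a + b − a·b on (0.4300, 0.1431) = 0.5116
¬(x3 ∨ (x2 ∧ ¬x4)) = 1 − 0.5116 = 0.4884
x2 ∧ x1 = a·b on (0.5300, 0.9700) = 0.5141
(x2 ∧ x1) ∨ x5 = a + b − a·b on (0.5141, 0.6000) = 0.8056
¬(x3 ∨ (x2 ∧ ¬x4)) ∨ ((x2 ∧ x1) ∨ x5) = a + b − a·b on (0.4884, 0.8056) = 0.9006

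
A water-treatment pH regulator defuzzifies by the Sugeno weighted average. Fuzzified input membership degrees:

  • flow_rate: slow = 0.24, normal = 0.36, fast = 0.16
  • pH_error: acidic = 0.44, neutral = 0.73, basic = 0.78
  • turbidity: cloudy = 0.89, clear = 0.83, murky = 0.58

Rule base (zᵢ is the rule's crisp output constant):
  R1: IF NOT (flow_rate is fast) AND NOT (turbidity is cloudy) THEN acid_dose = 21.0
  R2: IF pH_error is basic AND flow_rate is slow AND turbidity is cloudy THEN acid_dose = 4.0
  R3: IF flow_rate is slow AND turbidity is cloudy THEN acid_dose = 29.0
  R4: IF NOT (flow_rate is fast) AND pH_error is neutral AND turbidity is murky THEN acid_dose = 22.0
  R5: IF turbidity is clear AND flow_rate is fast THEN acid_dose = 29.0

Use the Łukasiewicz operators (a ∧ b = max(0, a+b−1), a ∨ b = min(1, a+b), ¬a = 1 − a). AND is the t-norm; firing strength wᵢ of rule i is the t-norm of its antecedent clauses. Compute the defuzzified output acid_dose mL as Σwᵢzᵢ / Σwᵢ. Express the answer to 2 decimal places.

25.25

R1 (z=21.0): ¬fast=1−0.16=0.84, ¬cloudy=1−0.89=0.11; AND[max(0, a+b−1)] → w = 0.00
R2 (z=4.0): basic=0.78, slow=0.24, cloudy=0.89; AND[max(0, a+b−1)] → w = 0.00
R3 (z=29.0): slow=0.24, cloudy=0.89; AND[max(0, a+b−1)] → w = 0.13
R4 (z=22.0): ¬fast=1−0.16=0.84, neutral=0.73, murky=0.58; AND[max(0, a+b−1)] → w = 0.15
R5 (z=29.0): clear=0.83, fast=0.16; AND[max(0, a+b−1)] → w = 0.00
Weighted average = (0.00·21.0 + 0.00·4.0 + 0.13·29.0 + 0.15·22.0 + 0.00·29.0) / (0.00 + 0.00 + 0.13 + 0.15 + 0.00)
  = 7.0700 / 0.2800 = 25.25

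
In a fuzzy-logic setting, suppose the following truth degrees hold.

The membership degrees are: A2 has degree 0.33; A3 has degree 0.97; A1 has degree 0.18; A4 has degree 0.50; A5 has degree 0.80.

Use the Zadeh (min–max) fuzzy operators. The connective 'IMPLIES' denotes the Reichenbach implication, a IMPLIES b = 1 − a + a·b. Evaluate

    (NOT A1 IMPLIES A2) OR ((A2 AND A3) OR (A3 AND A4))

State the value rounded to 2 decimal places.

NOT A1 = 1 − 0.18 = 0.82
NOT A1 IMPLIES A2  [Reichenbach: 1 − a + a·b] with a=0.82, b=0.33 → 0.45
A2 AND A3 = min(a, b) on (0.33, 0.97) = 0.33
A3 AND A4 = min(a, b) on (0.97, 0.50) = 0.50
(A2 AND A3) OR (A3 AND A4) = max(a, b) on (0.33, 0.50) = 0.50
(NOT A1 IMPLIES A2) OR ((A2 AND A3) OR (A3 AND A4)) = max(a, b) on (0.45, 0.50) = 0.50

0.50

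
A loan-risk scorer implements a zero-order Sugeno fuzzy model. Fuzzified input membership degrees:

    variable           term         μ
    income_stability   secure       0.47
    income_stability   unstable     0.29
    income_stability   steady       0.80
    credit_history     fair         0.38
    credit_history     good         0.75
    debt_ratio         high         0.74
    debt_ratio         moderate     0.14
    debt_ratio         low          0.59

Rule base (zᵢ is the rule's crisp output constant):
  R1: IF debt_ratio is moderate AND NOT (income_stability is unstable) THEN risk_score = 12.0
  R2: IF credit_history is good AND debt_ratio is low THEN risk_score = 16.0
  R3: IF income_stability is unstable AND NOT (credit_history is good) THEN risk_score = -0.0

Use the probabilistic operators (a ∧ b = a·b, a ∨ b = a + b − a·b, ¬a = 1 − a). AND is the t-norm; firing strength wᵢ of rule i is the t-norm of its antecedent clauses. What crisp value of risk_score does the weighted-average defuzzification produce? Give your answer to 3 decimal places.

13.465

R1 (z=12.0): moderate=0.14, ¬unstable=1−0.29=0.71; AND[a·b] → w = 0.0994
R2 (z=16.0): good=0.75, low=0.59; AND[a·b] → w = 0.4425
R3 (z=-0.0): unstable=0.29, ¬good=1−0.75=0.25; AND[a·b] → w = 0.0725
Weighted average = (0.0994·12.0 + 0.4425·16.0 + 0.0725·-0.0) / (0.0994 + 0.4425 + 0.0725)
  = 8.2728 / 0.6144 = 13.465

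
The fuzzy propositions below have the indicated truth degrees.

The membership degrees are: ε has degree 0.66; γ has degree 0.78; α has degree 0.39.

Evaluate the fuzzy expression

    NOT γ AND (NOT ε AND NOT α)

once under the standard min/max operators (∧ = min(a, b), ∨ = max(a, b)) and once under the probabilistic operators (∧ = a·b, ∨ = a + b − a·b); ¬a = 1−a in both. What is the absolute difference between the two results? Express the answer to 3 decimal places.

Under standard min/max:
  NOT γ = 1 − 0.78 = 0.22
  NOT ε = 1 − 0.66 = 0.34
  NOT α = 1 − 0.39 = 0.61
  NOT ε AND NOT α = min(a, b) on (0.34, 0.61) = 0.34
  NOT γ AND (NOT ε AND NOT α) = min(a, b) on (0.22, 0.34) = 0.22
  → value = 0.2200
Under probabilistic:
  NOT γ = 1 − 0.7800 = 0.2200
  NOT ε = 1 − 0.6600 = 0.3400
  NOT α = 1 − 0.3900 = 0.6100
  NOT ε AND NOT α = a·b on (0.3400, 0.6100) = 0.2074
  NOT γ AND (NOT ε AND NOT α) = a·b on (0.2200, 0.2074) = 0.0456
  → value = 0.0456
|0.2200 − 0.0456| = 0.174

0.174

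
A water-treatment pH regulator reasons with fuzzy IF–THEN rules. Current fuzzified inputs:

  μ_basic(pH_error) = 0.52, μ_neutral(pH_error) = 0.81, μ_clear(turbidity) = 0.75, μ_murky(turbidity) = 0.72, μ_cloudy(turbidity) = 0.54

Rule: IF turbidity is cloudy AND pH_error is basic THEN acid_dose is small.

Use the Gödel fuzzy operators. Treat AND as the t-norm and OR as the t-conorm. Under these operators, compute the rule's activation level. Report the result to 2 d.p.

firing strength: cloudy=0.54, basic=0.52; AND[min(a, b)] → w = 0.52

0.52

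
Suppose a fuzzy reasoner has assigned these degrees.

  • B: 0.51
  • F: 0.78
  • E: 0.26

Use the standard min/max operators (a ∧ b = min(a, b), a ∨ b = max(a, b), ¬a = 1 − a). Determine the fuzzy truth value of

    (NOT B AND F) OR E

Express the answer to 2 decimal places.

NOT B = 1 − 0.51 = 0.49
NOT B AND F = min(a, b) on (0.49, 0.78) = 0.49
(NOT B AND F) OR E = max(a, b) on (0.49, 0.26) = 0.49

0.49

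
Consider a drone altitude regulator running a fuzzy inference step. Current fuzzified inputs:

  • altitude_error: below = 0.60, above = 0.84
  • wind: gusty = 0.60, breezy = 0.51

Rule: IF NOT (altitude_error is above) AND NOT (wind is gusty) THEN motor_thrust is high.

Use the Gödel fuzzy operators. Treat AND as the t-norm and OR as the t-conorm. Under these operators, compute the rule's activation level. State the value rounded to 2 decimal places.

firing strength: ¬above=1−0.84=0.16, ¬gusty=1−0.60=0.40; AND[min(a, b)] → w = 0.16

0.16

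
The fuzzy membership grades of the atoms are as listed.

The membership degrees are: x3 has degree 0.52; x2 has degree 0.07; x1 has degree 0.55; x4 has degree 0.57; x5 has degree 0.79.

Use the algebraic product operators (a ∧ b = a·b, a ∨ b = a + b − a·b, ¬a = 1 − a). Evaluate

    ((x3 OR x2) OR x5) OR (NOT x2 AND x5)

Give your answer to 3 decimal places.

x3 OR x2 = a + b − a·b on (0.5200, 0.0700) = 0.5536
(x3 OR x2) OR x5 = a + b − a·b on (0.5536, 0.7900) = 0.9063
NOT x2 = 1 − 0.0700 = 0.9300
NOT x2 AND x5 = a·b on (0.9300, 0.7900) = 0.7347
((x3 OR x2) OR x5) OR (NOT x2 AND x5) = a + b − a·b on (0.9063, 0.7347) = 0.9751

0.975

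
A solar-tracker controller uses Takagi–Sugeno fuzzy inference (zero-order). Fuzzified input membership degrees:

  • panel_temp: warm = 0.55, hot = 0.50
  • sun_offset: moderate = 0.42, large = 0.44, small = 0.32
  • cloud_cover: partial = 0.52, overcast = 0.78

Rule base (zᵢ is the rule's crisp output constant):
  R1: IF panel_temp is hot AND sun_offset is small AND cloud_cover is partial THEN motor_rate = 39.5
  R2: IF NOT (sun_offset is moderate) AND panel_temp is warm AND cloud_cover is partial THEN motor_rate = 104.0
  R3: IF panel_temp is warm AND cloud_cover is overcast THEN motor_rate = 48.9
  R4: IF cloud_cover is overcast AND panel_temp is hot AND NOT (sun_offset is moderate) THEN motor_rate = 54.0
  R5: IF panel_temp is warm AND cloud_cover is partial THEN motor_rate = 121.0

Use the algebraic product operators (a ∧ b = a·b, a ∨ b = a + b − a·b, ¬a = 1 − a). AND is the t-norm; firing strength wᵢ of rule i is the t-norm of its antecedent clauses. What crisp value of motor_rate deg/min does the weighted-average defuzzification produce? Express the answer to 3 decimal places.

74.215

R1 (z=39.5): hot=0.50, small=0.32, partial=0.52; AND[a·b] → w = 0.0832
R2 (z=104.0): ¬moderate=1−0.42=0.58, warm=0.55, partial=0.52; AND[a·b] → w = 0.1659
R3 (z=48.9): warm=0.55, overcast=0.78; AND[a·b] → w = 0.4290
R4 (z=54.0): overcast=0.78, hot=0.50, ¬moderate=1−0.42=0.58; AND[a·b] → w = 0.2262
R5 (z=121.0): warm=0.55, partial=0.52; AND[a·b] → w = 0.2860
Weighted average = (0.0832·39.5 + 0.1659·104.0 + 0.4290·48.9 + 0.2262·54.0 + 0.2860·121.0) / (0.0832 + 0.1659 + 0.4290 + 0.2262 + 0.2860)
  = 88.3368 / 1.1903 = 74.215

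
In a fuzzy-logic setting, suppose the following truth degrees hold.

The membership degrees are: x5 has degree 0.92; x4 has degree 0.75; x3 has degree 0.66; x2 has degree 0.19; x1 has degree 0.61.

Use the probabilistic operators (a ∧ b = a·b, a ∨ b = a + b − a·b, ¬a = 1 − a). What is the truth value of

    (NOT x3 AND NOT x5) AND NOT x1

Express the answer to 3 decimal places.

NOT x3 = 1 − 0.6600 = 0.3400
NOT x5 = 1 − 0.9200 = 0.0800
NOT x3 AND NOT x5 = a·b on (0.3400, 0.0800) = 0.0272
NOT x1 = 1 − 0.6100 = 0.3900
(NOT x3 AND NOT x5) AND NOT x1 = a·b on (0.0272, 0.3900) = 0.0106

0.011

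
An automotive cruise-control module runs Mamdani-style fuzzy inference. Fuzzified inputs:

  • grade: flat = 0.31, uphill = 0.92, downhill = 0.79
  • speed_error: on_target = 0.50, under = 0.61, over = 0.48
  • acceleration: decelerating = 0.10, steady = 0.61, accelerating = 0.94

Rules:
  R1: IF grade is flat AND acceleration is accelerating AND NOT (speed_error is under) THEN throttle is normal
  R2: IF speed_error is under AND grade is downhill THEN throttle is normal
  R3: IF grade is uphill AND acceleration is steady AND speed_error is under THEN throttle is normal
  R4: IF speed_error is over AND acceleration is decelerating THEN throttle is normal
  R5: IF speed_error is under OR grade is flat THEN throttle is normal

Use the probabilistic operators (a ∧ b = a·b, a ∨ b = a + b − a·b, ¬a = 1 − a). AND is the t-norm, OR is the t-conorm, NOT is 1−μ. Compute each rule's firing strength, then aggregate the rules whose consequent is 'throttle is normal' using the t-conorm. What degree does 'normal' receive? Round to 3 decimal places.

0.923

R1: flat=0.31, accelerating=0.94, ¬under=1−0.61=0.39; AND[a·b] → w = 0.1136
R2: under=0.61, downhill=0.79; AND[a·b] → w = 0.4819
R3: uphill=0.92, steady=0.61, under=0.61; AND[a·b] → w = 0.3423
R4: over=0.48, decelerating=0.10; AND[a·b] → w = 0.0480
R5: under=0.61, flat=0.31; OR[a + b − a·b] → w = 0.7309
Rules with consequent 'normal': {R1, R2, R3, R4, R5} → strengths 0.1136, 0.4819, 0.3423, 0.0480, 0.7309
Aggregate via t-conorm [a + b − a·b]: 0.9226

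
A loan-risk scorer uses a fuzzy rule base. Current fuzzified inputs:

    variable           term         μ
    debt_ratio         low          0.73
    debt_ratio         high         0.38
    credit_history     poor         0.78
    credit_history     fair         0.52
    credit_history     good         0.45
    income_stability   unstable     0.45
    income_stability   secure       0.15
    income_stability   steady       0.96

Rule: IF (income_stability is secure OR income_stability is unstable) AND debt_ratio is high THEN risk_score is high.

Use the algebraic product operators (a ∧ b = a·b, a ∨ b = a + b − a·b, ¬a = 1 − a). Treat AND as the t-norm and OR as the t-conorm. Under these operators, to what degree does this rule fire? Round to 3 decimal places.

0.202

firing strength: (secure=0.15 OR unstable=0.45) = 0.5325; AND[a·b] with high=0.38 → w = 0.2024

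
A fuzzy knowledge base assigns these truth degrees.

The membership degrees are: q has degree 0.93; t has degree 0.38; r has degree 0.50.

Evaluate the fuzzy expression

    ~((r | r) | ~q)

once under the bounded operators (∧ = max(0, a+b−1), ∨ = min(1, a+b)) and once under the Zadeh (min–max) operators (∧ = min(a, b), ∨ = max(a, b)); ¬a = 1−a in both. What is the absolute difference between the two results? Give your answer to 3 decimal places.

0.500

Under bounded:
  r | r = min(1, a+b) on (0.50, 0.50) = 1.00
  ~q = 1 − 0.93 = 0.07
  (r | r) | ~q = min(1, a+b) on (1.00, 0.07) = 1.00
  ~((r | r) | ~q) = 1 − 1.00 = 0.00
  → value = 0.0000
Under Zadeh (min–max):
  r | r = max(a, b) on (0.50, 0.50) = 0.50
  ~q = 1 − 0.93 = 0.07
  (r | r) | ~q = max(a, b) on (0.50, 0.07) = 0.50
  ~((r | r) | ~q) = 1 − 0.50 = 0.50
  → value = 0.5000
|0.0000 − 0.5000| = 0.500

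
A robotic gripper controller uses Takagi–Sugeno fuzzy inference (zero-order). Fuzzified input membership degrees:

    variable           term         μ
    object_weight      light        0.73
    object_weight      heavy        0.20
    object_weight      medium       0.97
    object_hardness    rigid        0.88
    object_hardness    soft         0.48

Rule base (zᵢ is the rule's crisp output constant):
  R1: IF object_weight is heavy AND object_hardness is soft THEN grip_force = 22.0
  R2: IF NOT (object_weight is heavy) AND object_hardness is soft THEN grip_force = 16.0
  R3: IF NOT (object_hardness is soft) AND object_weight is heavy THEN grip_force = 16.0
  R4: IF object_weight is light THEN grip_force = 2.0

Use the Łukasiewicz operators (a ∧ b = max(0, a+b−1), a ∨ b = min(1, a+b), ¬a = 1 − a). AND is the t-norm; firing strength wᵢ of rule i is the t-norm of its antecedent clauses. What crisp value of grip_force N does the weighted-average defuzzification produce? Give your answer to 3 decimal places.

R1 (z=22.0): heavy=0.20, soft=0.48; AND[max(0, a+b−1)] → w = 0.00
R2 (z=16.0): ¬heavy=1−0.20=0.80, soft=0.48; AND[max(0, a+b−1)] → w = 0.28
R3 (z=16.0): ¬soft=1−0.48=0.52, heavy=0.20; AND[max(0, a+b−1)] → w = 0.00
R4 (z=2.0): light=0.73 → w = 0.73
Weighted average = (0.00·22.0 + 0.28·16.0 + 0.00·16.0 + 0.73·2.0) / (0.00 + 0.28 + 0.00 + 0.73)
  = 5.9400 / 1.0100 = 5.881

5.881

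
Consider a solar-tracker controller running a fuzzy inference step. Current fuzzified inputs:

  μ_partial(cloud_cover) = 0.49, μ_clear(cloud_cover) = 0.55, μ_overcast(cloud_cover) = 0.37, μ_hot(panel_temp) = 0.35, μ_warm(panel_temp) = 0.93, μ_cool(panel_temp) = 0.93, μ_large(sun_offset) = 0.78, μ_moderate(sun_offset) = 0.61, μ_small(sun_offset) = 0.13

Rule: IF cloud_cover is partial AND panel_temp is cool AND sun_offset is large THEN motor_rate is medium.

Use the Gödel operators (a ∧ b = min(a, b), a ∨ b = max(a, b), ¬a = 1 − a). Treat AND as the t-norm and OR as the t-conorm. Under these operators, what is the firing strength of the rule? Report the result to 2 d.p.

firing strength: partial=0.49, cool=0.93, large=0.78; AND[min(a, b)] → w = 0.49

0.49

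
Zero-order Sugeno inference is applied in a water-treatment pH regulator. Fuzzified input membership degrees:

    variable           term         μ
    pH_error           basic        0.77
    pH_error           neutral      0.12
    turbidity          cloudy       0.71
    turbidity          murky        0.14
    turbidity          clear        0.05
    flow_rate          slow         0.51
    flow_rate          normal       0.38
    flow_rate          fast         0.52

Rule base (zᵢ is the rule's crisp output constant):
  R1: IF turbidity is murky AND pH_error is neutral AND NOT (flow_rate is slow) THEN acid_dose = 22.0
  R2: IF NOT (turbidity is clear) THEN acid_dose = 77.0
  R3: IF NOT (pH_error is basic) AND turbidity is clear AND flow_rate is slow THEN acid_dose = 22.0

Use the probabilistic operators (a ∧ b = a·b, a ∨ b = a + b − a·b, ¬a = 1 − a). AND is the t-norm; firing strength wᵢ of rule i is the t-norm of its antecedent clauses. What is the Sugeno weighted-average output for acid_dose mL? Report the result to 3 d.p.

R1 (z=22.0): murky=0.14, neutral=0.12, ¬slow=1−0.51=0.49; AND[a·b] → w = 0.0082
R2 (z=77.0): ¬clear=1−0.05=0.95 → w = 0.9500
R3 (z=22.0): ¬basic=1−0.77=0.23, clear=0.05, slow=0.51; AND[a·b] → w = 0.0059
Weighted average = (0.0082·22.0 + 0.9500·77.0 + 0.0059·22.0) / (0.0082 + 0.9500 + 0.0059)
  = 73.4601 / 0.9641 = 76.196

76.196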